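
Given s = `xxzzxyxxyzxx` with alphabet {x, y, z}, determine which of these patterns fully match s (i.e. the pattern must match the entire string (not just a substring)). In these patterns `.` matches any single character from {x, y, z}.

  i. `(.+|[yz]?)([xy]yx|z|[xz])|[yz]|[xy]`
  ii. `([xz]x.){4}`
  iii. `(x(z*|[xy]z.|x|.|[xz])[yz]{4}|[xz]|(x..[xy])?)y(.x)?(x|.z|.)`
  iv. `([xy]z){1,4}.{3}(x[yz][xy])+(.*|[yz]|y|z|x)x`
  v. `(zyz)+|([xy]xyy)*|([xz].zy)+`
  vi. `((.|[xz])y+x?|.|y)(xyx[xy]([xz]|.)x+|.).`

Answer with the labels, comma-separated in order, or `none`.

i → match
ii → match
iii → no match
iv → no match
v → no match
vi → no match

i, ii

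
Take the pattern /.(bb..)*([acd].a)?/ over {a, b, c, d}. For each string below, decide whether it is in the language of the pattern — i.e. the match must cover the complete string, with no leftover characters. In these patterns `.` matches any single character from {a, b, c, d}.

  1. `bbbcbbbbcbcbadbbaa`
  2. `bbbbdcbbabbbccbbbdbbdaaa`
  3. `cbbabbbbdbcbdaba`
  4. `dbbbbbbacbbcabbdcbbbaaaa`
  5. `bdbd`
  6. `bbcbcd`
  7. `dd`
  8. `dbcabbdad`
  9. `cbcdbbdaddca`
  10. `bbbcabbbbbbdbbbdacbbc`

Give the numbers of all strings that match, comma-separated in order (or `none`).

1 → no match
2 → no match
3 → no match
4 → match
5 → no match
6 → no match
7 → no match
8 → no match
9 → no match
10 → no match

4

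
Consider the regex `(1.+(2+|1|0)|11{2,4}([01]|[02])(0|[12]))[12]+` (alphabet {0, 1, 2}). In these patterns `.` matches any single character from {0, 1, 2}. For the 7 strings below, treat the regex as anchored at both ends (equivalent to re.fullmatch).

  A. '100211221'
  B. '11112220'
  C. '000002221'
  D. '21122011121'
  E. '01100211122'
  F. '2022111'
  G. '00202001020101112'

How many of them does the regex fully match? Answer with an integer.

1

A. '100211221' → match
B. '11112220' → no match
C. '000002221' → no match
D. '21122011121' → no match
E. '01100211122' → no match
F. '2022111' → no match
G → no match
Total matched: 1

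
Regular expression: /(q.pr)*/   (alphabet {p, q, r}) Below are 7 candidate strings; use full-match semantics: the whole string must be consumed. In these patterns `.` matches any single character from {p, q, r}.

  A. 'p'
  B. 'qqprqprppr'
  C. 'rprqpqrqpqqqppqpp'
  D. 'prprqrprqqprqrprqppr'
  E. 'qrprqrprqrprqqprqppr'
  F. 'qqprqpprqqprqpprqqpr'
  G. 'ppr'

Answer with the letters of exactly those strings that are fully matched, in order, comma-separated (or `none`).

A → no match
B → no match
C → no match
D → no match
E → match
F → match
G → no match

E, F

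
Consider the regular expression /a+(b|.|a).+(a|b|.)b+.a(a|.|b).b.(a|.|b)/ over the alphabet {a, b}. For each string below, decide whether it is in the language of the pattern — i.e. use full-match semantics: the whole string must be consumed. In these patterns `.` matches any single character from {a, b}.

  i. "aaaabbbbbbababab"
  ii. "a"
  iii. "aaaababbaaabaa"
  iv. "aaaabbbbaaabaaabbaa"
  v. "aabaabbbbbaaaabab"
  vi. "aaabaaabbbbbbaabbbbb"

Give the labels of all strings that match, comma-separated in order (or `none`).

i, iii, iv, v, vi

i → match
ii → no match
iii → match
iv → match
v → match
vi → match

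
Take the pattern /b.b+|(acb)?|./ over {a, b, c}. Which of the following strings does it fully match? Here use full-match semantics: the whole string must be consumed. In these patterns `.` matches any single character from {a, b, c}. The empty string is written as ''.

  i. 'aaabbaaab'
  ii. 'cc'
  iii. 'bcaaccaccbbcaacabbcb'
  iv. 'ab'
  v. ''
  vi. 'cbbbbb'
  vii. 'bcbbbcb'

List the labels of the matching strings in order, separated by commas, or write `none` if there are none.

v

i → no match
ii → no match
iii → no match
iv → no match
v → match
vi → no match
vii → no match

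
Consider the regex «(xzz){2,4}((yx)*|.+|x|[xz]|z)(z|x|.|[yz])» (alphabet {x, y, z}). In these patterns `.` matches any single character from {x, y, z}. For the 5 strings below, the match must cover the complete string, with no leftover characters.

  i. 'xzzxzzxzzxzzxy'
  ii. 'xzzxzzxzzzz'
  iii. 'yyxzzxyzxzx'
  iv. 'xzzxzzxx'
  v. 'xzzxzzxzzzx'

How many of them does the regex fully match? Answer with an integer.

4

i → match
ii → match
iii → no match — must start with 'xzz'
iv → match
v → match
Total matched: 4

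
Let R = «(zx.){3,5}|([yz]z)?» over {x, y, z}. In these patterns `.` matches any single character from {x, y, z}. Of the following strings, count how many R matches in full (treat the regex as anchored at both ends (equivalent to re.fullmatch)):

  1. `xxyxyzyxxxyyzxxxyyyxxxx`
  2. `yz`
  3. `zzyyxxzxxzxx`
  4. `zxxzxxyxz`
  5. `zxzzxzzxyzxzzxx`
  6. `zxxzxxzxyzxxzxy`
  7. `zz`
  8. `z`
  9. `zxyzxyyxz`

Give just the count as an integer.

4

1 → no match
2 → match
3 → no match
4 → no match
5 → match
6 → match
7 → match
8 → no match
9 → no match
Total matched: 4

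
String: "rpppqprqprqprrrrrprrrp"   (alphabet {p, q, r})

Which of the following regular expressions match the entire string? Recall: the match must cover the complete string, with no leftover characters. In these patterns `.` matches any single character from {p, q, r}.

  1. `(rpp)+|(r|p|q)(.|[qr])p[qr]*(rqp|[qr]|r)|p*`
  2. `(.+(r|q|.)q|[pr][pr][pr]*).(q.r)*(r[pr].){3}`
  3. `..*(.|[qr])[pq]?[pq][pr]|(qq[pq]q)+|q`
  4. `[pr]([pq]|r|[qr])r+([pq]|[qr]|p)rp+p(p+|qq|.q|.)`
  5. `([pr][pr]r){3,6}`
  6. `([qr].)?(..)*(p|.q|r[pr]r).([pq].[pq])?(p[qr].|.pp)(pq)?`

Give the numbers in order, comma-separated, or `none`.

2

1 → no match
2 → match
3 → no match
4 → no match
5 → no match — must end with "r"
6 → no match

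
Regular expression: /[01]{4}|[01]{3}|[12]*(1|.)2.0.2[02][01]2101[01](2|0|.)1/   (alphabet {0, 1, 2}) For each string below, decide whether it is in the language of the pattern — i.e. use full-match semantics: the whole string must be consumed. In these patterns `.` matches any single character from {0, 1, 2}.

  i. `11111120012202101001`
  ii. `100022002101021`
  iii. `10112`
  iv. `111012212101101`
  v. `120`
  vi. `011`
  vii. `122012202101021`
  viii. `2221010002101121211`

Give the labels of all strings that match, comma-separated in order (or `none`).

i, vi, vii

i → match
ii → no match
iii → no match
iv → no match
v → no match
vi → match
vii → match
viii → no match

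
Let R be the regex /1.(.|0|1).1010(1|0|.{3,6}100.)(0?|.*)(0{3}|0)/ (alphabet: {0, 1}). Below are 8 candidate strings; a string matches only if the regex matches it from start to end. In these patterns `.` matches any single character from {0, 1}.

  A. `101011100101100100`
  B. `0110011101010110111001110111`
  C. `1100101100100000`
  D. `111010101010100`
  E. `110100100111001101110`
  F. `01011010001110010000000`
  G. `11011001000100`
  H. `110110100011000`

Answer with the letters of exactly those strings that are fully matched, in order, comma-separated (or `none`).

D, H

A → no match
B → no match — must start with `1`
C → no match
D → match
E → no match
F → no match — must start with `1`
G → no match
H → match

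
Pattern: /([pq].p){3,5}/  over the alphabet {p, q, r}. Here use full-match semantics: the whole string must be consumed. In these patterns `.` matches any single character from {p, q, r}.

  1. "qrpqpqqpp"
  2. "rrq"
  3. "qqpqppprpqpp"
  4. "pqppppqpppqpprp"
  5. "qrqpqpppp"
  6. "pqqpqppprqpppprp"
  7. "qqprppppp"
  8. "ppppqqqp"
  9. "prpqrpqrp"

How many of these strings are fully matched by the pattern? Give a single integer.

1 → no match
2 → no match — must end with "p"
3 → match
4 → match
5 → no match
6 → no match
7 → no match
8 → no match
9 → match
Total matched: 3

3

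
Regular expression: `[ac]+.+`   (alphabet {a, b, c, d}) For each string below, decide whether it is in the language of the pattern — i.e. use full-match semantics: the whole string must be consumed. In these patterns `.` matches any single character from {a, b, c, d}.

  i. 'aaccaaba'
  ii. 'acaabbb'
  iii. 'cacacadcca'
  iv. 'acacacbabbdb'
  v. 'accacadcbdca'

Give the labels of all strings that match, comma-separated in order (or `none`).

i → match
ii → match
iii → match
iv → match
v → match

i, ii, iii, iv, v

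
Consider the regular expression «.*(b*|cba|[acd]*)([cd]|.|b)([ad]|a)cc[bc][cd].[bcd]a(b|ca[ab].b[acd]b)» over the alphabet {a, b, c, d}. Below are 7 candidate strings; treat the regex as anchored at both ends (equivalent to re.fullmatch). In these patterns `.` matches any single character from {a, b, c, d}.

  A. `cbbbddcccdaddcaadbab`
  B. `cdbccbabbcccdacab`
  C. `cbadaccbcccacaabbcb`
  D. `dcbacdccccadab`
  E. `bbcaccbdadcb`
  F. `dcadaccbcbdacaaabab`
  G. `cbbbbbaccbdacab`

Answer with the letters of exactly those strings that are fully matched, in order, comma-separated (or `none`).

A → no match
B → no match
C → match
D → match
E → no match
F → match
G → match

C, D, F, G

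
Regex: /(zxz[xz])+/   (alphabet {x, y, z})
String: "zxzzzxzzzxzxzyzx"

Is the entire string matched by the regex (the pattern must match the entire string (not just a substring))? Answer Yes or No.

No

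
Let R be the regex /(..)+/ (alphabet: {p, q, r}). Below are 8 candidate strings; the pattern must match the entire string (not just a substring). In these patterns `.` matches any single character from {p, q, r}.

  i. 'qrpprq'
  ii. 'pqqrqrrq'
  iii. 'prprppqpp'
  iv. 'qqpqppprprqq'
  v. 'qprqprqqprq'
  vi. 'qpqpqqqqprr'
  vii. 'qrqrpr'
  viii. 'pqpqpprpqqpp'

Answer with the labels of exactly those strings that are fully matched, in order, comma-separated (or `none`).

i, ii, iv, vii, viii

i → match
ii → match
iii → no match
iv → match
v → no match
vi → no match
vii → match
viii → match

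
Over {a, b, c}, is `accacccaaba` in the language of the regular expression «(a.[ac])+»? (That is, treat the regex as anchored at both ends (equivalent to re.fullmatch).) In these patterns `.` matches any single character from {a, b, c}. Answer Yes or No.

No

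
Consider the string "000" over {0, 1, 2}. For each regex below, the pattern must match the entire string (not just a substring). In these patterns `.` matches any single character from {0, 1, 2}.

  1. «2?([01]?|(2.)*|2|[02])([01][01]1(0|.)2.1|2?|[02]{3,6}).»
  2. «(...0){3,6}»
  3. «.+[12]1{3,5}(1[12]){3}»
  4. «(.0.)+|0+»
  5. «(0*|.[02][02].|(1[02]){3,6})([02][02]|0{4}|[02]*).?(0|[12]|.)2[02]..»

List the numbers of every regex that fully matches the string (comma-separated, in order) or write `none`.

4

1 → no match
2 → no match
3 → no match
4 → match
5 → no match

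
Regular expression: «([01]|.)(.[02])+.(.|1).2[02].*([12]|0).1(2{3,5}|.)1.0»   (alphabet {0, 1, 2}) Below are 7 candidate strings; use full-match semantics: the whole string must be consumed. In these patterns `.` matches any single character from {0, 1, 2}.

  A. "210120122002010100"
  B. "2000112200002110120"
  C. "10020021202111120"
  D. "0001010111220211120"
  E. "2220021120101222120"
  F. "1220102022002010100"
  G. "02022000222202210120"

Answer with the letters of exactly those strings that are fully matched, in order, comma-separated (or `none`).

A → match
B → match
C → match
D → match
E → match
F → match
G → match

A, B, C, D, E, F, G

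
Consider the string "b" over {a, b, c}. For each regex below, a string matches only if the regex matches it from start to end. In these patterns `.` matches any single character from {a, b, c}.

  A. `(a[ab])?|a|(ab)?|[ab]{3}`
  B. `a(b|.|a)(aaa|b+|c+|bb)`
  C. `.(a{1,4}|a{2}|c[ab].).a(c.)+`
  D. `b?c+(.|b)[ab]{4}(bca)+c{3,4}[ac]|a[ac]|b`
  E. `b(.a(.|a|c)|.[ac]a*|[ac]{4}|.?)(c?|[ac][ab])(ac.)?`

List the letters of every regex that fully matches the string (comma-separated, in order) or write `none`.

D, E

A → no match
B → no match — must start with "a"
C → no match
D → match
E → match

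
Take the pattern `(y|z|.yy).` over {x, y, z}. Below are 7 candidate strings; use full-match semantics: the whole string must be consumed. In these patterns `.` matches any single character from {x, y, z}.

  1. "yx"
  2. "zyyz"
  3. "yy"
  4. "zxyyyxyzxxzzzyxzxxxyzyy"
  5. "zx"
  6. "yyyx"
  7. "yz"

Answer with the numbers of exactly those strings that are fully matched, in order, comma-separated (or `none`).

1. "yx" → match
2. "zyyz" → match
3. "yy" → match
4 → no match
5. "zx" → match
6. "yyyx" → match
7. "yz" → match

1, 2, 3, 5, 6, 7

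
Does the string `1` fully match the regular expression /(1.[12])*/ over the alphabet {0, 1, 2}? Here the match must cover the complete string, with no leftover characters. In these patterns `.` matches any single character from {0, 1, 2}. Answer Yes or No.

No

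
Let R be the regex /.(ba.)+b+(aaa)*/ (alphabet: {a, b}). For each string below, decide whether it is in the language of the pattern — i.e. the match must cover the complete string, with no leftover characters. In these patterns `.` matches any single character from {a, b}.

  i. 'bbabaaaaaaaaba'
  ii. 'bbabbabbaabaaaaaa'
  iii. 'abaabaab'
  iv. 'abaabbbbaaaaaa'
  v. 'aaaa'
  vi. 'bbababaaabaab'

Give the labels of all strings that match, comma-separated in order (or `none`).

ii, iii, iv

i → no match
ii → match
iii → match
iv → match
v → no match
vi → no match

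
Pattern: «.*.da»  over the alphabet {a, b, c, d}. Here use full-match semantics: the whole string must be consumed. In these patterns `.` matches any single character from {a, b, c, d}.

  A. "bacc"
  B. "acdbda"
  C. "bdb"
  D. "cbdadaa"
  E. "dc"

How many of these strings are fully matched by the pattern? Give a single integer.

A. "bacc" → no match — must end with "da"
B. "acdbda" → match
C. "bdb" → no match — must end with "da"
D. "cbdadaa" → no match — must end with "da"
E. "dc" → no match — must end with "da"
Total matched: 1

1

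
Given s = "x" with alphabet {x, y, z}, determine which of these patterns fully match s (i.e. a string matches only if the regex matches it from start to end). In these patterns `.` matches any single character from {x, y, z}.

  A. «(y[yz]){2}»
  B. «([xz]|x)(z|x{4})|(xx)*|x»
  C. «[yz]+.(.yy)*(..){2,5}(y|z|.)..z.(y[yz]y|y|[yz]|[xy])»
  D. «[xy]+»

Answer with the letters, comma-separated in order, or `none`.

B, D

A → no match — must start with "y"
B → match
C → no match
D → match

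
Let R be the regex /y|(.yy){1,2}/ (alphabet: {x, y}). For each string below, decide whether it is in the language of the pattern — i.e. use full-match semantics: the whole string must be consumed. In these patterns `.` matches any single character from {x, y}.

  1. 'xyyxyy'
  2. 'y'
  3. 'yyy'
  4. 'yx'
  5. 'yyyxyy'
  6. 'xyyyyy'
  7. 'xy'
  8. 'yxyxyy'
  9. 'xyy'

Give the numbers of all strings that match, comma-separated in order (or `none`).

1, 2, 3, 5, 6, 9

1 → match
2 → match
3 → match
4 → no match
5 → match
6 → match
7 → no match
8 → no match
9 → match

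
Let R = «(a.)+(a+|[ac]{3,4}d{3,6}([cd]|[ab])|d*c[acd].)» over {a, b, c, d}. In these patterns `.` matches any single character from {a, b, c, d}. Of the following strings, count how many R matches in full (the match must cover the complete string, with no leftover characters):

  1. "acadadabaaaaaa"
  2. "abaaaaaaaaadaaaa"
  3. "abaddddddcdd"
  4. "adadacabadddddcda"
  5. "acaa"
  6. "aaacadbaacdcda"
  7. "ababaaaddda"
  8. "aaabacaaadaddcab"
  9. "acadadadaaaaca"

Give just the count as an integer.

7

1 → match
2 → match
3 → match
4 → match
5 → match
6 → no match
7 → match
8 → match
9 → no match
Total matched: 7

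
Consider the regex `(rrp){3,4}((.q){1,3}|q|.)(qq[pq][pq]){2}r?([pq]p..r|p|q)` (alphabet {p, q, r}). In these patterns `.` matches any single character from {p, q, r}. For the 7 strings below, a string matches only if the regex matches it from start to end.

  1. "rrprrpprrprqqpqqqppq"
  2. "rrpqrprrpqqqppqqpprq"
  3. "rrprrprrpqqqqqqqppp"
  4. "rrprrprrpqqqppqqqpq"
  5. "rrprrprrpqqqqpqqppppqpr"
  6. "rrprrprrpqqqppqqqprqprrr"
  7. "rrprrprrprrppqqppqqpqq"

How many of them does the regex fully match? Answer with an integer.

5

1 → no match
2 → no match
3 → match
4 → match
5 → match
6 → match
7 → match
Total matched: 5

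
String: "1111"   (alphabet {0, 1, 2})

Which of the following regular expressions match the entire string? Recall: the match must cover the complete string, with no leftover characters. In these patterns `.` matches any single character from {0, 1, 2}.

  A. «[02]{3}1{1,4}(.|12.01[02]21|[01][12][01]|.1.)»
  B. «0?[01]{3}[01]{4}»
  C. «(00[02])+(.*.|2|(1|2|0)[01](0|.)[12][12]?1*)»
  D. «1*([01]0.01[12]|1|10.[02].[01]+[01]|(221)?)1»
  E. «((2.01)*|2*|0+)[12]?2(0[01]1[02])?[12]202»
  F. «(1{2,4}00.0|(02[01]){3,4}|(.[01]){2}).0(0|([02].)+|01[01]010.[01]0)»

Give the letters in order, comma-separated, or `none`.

D

A → no match
B → no match
C → no match — must start with "00"
D → match
E → no match — must end with "202"
F → no match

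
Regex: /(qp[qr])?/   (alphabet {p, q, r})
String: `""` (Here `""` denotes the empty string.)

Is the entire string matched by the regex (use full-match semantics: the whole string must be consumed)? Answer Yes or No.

Yes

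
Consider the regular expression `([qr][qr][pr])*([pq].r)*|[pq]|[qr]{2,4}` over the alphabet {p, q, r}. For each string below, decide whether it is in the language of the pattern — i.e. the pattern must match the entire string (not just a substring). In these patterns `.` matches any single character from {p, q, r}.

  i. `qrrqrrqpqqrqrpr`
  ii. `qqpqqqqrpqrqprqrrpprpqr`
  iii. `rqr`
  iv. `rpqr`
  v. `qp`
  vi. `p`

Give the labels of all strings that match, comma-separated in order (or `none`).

iii, vi

i → no match
ii → no match
iii → match
iv → no match
v → no match
vi → match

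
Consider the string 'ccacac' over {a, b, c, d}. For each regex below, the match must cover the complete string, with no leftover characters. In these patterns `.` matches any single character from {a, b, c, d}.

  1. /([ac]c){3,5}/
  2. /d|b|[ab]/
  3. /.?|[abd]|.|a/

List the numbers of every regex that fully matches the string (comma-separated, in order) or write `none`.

1 → match
2 → no match
3 → no match

1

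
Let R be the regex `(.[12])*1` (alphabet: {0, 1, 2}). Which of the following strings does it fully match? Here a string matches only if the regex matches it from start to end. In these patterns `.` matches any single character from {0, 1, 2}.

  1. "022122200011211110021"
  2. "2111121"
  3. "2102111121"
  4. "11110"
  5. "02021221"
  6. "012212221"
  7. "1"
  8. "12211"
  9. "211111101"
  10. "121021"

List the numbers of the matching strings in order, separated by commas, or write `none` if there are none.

1 → no match
2 → match
3 → no match
4 → no match — must end with "1"
5 → no match
6 → match
7 → match
8 → match
9 → no match
10 → no match

2, 6, 7, 8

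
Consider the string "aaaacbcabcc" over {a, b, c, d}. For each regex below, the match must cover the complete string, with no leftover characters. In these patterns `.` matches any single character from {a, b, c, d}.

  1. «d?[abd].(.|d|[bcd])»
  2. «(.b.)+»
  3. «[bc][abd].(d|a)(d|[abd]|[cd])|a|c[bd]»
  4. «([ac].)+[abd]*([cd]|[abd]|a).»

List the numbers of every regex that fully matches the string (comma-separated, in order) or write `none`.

4

1 → no match
2 → no match
3 → no match
4 → match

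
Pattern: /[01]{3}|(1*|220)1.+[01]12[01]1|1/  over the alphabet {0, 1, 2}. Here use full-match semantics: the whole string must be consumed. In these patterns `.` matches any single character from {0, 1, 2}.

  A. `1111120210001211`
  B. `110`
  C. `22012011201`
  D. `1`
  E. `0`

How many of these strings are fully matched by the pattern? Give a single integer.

A → match
B. `110` → match
C. `22012011201` → match
D. `1` → match
E. `0` → no match
Total matched: 4

4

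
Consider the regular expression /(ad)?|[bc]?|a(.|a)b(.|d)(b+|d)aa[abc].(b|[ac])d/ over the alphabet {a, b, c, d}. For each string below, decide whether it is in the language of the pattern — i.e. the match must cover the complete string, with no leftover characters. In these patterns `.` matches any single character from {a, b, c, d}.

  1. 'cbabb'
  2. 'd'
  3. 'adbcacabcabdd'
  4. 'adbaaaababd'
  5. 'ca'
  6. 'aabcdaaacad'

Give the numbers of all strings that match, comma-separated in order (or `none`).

6

1 → no match
2 → no match
3 → no match
4 → no match
5 → no match
6 → match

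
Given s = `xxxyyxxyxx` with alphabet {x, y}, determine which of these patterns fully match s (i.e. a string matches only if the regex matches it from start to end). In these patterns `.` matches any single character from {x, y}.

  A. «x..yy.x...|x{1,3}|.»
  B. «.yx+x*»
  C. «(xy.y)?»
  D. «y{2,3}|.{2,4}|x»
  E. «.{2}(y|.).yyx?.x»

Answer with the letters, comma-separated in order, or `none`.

A

A → match
B → no match
C → no match
D → no match
E → no match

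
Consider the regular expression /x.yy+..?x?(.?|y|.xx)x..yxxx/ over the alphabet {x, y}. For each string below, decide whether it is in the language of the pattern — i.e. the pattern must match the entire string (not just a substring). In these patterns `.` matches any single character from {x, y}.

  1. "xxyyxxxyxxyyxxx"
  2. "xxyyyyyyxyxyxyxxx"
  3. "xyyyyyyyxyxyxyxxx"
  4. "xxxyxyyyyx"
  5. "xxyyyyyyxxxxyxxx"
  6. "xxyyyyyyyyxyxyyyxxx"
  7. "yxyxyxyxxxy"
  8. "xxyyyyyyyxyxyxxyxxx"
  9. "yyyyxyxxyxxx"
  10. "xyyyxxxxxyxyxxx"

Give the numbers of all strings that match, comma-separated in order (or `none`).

1, 2, 3, 5, 6, 10

1 → match
2 → match
3 → match
4 → no match — must end with "yxxx"
5 → match
6 → match
7 → no match — must start with "x"
8 → no match
9 → no match — must start with "x"
10 → match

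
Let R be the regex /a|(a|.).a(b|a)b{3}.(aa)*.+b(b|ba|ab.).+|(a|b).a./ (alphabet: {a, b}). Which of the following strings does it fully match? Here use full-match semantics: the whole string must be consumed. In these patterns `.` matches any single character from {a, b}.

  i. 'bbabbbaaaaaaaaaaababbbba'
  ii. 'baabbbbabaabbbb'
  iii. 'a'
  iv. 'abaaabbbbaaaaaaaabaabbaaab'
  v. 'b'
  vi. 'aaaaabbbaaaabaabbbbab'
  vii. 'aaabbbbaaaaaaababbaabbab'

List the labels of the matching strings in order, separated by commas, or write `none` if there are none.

i → no match
ii → match
iii. 'a' → match
iv → no match
v. 'b' → no match
vi → no match
vii → match

ii, iii, vii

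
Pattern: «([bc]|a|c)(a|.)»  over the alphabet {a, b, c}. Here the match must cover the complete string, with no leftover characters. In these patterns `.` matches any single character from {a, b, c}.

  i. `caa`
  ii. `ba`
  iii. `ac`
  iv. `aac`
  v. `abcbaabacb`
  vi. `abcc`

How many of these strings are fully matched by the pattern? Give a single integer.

2

i → no match
ii → match
iii → match
iv → no match
v → no match
vi → no match
Total matched: 2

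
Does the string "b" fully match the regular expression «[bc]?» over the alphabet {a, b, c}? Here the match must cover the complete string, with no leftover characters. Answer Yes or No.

Yes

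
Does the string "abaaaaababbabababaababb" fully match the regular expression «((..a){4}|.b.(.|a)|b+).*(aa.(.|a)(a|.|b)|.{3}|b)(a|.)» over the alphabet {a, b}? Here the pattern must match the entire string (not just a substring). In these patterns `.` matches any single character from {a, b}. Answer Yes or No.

Yes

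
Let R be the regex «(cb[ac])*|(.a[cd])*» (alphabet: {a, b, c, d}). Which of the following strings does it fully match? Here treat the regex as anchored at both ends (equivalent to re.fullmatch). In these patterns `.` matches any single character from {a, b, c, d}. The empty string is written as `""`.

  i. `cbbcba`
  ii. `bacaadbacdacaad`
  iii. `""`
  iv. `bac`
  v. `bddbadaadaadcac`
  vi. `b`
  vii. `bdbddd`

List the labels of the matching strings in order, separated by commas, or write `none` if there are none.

i → no match
ii → match
iii → match
iv → match
v → no match
vi → no match
vii → no match

ii, iii, iv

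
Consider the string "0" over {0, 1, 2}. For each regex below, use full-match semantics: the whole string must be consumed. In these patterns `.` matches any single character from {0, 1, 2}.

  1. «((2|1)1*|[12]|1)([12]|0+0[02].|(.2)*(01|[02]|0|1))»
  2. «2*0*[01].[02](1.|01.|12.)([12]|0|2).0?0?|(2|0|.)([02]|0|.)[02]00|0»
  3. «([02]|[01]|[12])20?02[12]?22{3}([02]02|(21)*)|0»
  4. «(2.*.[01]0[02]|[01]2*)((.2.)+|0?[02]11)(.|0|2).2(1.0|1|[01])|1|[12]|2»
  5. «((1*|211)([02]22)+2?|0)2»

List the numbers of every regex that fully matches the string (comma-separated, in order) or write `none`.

2, 3

1 → no match
2 → match
3 → match
4 → no match
5 → no match — must end with "2"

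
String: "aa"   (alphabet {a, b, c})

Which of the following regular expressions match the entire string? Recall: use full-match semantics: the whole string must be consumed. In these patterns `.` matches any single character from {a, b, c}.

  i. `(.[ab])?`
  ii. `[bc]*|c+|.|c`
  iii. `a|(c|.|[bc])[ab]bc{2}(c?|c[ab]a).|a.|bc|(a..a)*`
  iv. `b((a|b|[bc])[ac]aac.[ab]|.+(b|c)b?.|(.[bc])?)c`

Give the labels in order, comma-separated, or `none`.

i, iii

i → match
ii → no match
iii → match
iv → no match — must start with "b"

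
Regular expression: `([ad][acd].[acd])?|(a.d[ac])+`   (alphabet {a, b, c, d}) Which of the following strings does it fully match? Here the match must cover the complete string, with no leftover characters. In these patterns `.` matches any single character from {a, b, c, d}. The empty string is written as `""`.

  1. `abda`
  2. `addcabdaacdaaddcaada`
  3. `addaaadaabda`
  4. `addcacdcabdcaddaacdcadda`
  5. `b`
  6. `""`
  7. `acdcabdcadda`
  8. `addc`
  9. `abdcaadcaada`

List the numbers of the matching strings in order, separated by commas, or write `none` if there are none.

1 → match
2 → match
3 → match
4 → match
5 → no match
6 → match
7 → match
8 → match
9 → match

1, 2, 3, 4, 6, 7, 8, 9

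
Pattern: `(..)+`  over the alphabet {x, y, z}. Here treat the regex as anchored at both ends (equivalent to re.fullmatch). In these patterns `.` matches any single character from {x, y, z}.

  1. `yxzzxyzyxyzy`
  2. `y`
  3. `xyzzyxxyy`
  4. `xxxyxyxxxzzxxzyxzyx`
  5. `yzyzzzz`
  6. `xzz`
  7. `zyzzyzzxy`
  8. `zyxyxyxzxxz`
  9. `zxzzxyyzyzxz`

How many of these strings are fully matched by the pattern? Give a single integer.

2

1. `yxzzxyzyxyzy` → match
2. `y` → no match
3. `xyzzyxxyy` → no match
4 → no match
5. `yzyzzzz` → no match
6. `xzz` → no match
7. `zyzzyzzxy` → no match
8. `zyxyxyxzxxz` → no match
9. `zxzzxyyzyzxz` → match
Total matched: 2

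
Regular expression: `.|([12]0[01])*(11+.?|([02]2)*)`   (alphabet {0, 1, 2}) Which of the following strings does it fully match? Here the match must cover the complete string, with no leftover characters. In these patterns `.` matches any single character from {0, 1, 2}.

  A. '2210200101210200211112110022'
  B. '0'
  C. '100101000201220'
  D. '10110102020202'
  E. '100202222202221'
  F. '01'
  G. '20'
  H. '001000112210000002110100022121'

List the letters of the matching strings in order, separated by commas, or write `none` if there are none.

B, D

A → no match
B. '0' → match
C → no match
D → match
E → no match
F. '01' → no match
G. '20' → no match
H → no match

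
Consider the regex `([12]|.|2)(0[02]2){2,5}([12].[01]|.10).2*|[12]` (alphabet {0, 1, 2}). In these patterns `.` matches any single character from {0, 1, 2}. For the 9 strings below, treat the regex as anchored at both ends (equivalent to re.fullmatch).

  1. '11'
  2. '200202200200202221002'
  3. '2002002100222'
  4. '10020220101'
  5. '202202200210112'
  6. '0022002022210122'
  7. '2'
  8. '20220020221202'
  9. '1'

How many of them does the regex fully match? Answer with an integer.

1 → no match
2 → match
3 → match
4 → match
5 → match
6 → match
7 → match
8 → match
9 → match
Total matched: 8

8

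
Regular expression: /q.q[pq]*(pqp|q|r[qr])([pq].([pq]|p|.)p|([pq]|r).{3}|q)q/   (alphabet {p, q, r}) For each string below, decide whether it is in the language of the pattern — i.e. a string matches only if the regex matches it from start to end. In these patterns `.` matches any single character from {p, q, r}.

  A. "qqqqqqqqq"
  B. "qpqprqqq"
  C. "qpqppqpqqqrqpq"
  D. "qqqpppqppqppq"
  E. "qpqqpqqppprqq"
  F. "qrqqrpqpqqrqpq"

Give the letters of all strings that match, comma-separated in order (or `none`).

A → match
B → match
C → match
D → match
E → no match
F → no match

A, B, C, D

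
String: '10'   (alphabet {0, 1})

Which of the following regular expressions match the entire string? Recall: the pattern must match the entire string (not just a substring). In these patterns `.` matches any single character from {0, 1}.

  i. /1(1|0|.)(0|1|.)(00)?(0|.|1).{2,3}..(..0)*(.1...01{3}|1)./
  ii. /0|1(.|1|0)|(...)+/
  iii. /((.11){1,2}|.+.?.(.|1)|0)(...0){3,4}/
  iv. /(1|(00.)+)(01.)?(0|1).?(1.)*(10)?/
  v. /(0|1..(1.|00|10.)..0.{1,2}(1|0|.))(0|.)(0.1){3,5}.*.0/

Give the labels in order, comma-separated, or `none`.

i → no match
ii → match
iii → no match
iv → match
v → no match

ii, iv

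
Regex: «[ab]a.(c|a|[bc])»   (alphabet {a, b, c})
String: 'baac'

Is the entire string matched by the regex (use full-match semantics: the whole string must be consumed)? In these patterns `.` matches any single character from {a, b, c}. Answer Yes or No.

Yes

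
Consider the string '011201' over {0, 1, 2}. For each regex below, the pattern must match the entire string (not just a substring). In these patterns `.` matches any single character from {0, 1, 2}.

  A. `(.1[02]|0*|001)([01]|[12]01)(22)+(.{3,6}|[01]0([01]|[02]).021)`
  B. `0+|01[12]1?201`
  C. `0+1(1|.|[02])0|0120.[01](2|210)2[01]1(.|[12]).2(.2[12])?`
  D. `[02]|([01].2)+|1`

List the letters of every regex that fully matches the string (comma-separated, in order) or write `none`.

A → no match
B → match
C → no match
D → no match

B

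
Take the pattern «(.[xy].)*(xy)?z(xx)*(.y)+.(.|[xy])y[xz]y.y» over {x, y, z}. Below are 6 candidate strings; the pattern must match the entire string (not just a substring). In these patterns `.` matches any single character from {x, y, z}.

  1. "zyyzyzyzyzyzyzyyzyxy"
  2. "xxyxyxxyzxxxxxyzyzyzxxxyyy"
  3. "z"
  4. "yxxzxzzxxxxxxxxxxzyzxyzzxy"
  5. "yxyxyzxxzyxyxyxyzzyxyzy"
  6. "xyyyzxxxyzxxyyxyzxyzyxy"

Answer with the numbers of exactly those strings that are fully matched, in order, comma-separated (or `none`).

1 → match
2 → no match
3 → no match — must end with "y"
4 → no match
5 → match
6 → no match

1, 5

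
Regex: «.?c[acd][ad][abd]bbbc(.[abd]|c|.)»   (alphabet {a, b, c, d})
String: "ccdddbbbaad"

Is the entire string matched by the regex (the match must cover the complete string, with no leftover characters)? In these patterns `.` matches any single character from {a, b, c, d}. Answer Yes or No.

No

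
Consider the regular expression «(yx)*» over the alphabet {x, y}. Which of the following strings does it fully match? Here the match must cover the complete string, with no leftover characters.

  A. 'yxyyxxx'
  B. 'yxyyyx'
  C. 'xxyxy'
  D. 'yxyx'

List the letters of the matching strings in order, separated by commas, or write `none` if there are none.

D

A → no match
B → no match
C → no match
D → match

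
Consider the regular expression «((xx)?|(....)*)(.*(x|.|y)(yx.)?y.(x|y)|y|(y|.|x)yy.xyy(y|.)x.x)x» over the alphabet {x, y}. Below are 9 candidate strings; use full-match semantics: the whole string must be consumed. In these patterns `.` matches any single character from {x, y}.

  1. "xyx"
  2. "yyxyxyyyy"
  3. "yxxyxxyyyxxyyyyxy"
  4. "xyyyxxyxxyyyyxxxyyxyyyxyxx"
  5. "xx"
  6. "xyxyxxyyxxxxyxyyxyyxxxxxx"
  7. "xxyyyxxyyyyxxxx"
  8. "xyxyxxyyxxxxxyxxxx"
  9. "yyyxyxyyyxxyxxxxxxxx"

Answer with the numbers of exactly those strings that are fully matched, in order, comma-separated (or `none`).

none

1 → no match
2 → no match — must end with "x"
3 → no match — must end with "x"
4 → no match
5 → no match
6 → no match
7 → no match
8 → no match
9 → no match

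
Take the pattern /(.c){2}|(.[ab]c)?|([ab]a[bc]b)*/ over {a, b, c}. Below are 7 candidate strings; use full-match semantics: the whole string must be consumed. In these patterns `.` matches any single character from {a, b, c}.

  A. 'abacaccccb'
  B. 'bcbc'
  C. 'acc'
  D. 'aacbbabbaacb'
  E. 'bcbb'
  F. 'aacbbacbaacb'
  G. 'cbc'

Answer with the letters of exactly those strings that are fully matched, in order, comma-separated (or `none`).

B, D, F, G

A → no match
B → match
C → no match
D → match
E → no match
F → match
G → match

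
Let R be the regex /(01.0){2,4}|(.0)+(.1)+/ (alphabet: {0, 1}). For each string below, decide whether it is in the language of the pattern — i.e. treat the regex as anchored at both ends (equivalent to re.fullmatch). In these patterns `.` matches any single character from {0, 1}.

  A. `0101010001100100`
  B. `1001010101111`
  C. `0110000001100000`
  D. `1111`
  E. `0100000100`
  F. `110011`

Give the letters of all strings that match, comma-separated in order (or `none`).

none

A → no match
B → no match
C → no match
D → no match
E → no match
F → no match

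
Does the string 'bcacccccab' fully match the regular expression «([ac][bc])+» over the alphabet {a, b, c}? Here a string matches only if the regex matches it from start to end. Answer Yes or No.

No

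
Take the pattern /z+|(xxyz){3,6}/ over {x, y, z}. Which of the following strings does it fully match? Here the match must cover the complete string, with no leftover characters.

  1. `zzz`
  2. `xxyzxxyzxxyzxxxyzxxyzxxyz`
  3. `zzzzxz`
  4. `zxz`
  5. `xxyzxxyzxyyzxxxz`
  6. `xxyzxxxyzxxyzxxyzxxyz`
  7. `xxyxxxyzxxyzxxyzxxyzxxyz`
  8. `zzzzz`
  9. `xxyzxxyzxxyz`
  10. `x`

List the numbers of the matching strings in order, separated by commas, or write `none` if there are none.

1 → match
2 → no match
3 → no match
4 → no match
5 → no match
6 → no match
7 → no match
8 → match
9 → match
10 → no match

1, 8, 9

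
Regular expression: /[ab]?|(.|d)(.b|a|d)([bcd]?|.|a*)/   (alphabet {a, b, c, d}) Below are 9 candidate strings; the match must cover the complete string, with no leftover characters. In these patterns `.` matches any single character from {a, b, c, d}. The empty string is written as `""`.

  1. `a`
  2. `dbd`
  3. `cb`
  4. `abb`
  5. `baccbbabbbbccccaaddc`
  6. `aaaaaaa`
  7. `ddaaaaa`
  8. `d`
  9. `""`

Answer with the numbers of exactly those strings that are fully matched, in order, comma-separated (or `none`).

1, 4, 6, 7, 9

1 → match
2 → no match
3 → no match
4 → match
5 → no match
6 → match
7 → match
8 → no match
9 → match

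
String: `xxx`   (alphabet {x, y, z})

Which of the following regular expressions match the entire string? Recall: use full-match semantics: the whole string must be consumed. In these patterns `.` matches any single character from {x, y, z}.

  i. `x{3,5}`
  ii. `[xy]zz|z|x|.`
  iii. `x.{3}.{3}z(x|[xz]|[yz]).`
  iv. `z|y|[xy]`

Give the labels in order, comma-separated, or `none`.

i

i → match
ii → no match
iii → no match
iv → no match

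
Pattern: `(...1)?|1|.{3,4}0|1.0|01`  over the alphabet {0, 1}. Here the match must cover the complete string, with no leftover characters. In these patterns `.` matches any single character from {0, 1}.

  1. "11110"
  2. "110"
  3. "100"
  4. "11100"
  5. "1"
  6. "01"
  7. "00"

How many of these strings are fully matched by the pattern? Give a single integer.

1 → match
2 → match
3 → match
4 → match
5 → match
6 → match
7 → no match
Total matched: 6

6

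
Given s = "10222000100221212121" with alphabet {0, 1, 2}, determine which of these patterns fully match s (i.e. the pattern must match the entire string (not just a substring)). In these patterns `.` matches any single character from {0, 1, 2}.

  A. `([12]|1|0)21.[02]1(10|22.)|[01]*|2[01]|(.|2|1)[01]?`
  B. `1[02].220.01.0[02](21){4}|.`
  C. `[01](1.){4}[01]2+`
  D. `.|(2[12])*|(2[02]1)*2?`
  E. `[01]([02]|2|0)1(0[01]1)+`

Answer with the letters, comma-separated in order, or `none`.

A → no match
B → match
C → no match — must end with "2"
D → no match
E → no match

B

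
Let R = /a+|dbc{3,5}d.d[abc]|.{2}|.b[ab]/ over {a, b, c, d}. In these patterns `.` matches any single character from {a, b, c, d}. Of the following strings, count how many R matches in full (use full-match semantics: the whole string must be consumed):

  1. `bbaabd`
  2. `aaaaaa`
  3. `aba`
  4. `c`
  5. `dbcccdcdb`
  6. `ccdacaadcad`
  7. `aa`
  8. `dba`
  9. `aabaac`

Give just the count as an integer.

1 → no match
2 → match
3 → match
4 → no match
5 → match
6 → no match
7 → match
8 → match
9 → no match
Total matched: 5

5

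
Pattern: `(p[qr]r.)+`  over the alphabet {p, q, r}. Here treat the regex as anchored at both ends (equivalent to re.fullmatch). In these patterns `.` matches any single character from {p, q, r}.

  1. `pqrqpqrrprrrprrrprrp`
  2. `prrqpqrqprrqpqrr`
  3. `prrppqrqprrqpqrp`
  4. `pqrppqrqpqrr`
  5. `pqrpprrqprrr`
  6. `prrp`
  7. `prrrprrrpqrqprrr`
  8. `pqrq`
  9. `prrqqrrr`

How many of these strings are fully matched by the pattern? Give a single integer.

1 → match
2 → match
3 → match
4 → match
5 → match
6 → match
7 → match
8 → match
9 → no match
Total matched: 8

8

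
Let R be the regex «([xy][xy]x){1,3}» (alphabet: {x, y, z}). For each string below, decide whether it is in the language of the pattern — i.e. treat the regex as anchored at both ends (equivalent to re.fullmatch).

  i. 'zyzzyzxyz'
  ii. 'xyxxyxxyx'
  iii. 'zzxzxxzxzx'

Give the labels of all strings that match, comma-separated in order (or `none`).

i → no match — must end with 'x'
ii → match
iii → no match

ii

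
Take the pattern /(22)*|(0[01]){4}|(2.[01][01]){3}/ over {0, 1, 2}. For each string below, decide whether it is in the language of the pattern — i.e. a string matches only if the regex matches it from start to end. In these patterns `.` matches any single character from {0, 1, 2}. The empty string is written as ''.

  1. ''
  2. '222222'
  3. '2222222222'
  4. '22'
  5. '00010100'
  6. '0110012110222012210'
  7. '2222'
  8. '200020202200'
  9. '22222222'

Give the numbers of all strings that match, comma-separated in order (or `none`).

1, 2, 3, 4, 5, 7, 9

1. '' → match
2. '222222' → match
3. '2222222222' → match
4. '22' → match
5. '00010100' → match
6 → no match
7. '2222' → match
8. '200020202200' → no match
9. '22222222' → match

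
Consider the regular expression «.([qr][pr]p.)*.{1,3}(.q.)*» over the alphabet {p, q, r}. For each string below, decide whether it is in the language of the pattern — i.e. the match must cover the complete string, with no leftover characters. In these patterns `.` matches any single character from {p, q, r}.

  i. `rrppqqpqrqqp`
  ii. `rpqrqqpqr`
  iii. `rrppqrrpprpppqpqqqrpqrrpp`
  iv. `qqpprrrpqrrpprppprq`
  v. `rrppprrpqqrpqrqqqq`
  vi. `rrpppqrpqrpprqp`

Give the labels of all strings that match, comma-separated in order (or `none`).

i, ii, iv, v, vi

i → match
ii → match
iii → no match
iv → match
v → match
vi → match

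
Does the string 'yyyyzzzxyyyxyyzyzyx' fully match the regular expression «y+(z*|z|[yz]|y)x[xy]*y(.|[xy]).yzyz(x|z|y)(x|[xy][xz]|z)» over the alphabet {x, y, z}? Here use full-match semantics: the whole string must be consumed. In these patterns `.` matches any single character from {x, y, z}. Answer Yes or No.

Yes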